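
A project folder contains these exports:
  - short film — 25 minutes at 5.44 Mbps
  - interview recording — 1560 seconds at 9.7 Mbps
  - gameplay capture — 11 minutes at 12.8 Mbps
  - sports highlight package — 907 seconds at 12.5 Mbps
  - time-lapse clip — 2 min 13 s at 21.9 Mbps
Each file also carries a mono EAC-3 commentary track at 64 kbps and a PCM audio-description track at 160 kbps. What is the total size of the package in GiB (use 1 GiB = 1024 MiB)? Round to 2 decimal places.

5.48 GiB

Audio total: 64 + 160 = 224 kbps = 0.224 Mbps.
short film: 5.664 Mbps × 1500 s = 8496.0 Mb
interview recording: 9.924 Mbps × 1560 s = 15481.4 Mb
gameplay capture: 13.024 Mbps × 660 s = 8595.8 Mb
sports highlight package: 12.724 Mbps × 907 s = 11540.7 Mb
time-lapse clip: 22.124 Mbps × 133 s = 2942.5 Mb
Total: 47056.4 Mb = 5882.1 MB.
= 5.478 GiB.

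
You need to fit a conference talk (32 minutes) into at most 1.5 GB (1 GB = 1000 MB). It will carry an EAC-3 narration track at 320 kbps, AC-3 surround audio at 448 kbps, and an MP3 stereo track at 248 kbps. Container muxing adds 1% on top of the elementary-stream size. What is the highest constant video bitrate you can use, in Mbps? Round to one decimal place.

5.2 Mbps

Budget: 1.5 GB = 12000.0 Mb.
Stream payload after overhead: 12000.0 / 1.01 = 11881.2 Mb.
32 min = 1920 s
Total bitrate budget: 11881.2 Mb / 1920 s = 6.188 Mbps.
Audio total: 320 + 448 + 248 = 1016 kbps = 1.016 Mbps.
Video: 6.188 − 1.016 = 5.172 Mbps.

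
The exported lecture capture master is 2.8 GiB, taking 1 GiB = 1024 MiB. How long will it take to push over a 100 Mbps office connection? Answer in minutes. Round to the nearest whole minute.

File: 2.8 GiB = 24051.8 Mb.
At 100 Mbps: 24051.8 / 100 = 240.5 s ≈ 4.01 minutes.

4 minutes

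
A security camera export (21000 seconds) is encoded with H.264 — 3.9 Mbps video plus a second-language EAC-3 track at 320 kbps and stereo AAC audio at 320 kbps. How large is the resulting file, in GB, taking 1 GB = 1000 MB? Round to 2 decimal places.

Audio total: 320 + 320 = 640 kbps = 0.640 Mbps.
Total bitrate: 3.9 + 0.640 = 4.540 Mbps.
Stream data: 4.540 Mbps × 21000 s = 95340.0 Mb.
95,340 Mb ÷ 8 = 11,918 MB → 11.92 GB.

11.92 GB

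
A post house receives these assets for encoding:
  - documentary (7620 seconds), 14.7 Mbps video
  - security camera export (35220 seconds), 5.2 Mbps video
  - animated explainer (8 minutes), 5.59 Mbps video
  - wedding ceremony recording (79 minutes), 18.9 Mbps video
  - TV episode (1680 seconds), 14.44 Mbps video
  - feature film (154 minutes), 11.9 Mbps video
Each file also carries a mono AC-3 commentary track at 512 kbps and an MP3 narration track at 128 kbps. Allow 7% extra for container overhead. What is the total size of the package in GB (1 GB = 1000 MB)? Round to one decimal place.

74.8 GB

Audio total: 512 + 128 = 640 kbps = 0.640 Mbps.
documentary: 15.340 Mbps × 7620 s × 1.07 = 125073.2 Mb
security camera export: 5.840 Mbps × 35220 s × 1.07 = 220082.7 Mb
animated explainer: 6.230 Mbps × 480 s × 1.07 = 3199.7 Mb
wedding ceremony recording: 19.540 Mbps × 4740 s × 1.07 = 99103.0 Mb
TV episode: 15.080 Mbps × 1680 s × 1.07 = 27107.8 Mb
feature film: 12.540 Mbps × 9240 s × 1.07 = 123980.5 Mb
Total: 598546.9 Mb = 74818.4 MB.
= 74.82 GB.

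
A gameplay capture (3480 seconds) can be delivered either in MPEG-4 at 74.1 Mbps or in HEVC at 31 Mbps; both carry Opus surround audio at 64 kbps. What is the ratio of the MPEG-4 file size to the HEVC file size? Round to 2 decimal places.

Audio: 64 kbps = 0.064 Mbps.
MPEG-4: 74.164 Mbps × 3480 s = 258090.7 Mb = 30.046 GiB.
HEVC: 31.064 Mbps × 3480 s = 108102.7 Mb = 12.585 GiB.
Ratio: 30.046 / 12.585 = 2.387.

2.39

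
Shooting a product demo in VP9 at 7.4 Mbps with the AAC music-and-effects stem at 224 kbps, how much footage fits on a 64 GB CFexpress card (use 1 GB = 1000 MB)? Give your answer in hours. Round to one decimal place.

Audio: 224 kbps = 0.224 Mbps.
Total bitrate: 7.4 + 0.224 = 7.624 Mbps.
Capacity: 64 GB = 512,000 Mb.
Recording time: 512,000 / 7.624 = 67,156 s ≈ 18.7 hours.

18.7 hours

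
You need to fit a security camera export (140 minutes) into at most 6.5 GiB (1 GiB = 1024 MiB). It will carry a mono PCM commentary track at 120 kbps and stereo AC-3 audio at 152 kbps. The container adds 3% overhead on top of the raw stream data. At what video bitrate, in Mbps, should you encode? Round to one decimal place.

Budget: 6.5 GiB = 55834.6 Mb.
Stream payload after overhead: 55834.6 / 1.03 = 54208.3 Mb.
140 min = 8400 s
Total bitrate budget: 54208.3 Mb / 8400 s = 6.453 Mbps.
Audio total: 120 + 152 = 272 kbps = 0.272 Mbps.
Video: 6.453 − 0.272 = 6.181 Mbps.

6.2 Mbps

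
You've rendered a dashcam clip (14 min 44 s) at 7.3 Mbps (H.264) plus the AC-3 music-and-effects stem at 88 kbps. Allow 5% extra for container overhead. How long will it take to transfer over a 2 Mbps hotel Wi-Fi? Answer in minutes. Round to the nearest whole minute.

57 minutes

14 min 44 s = 884 s
Audio: 88 kbps = 0.088 Mbps.
Total bitrate: 7.388 Mbps.
File: 7.388 Mbps × 884 s = 6531.0 Mb.
With 5% container overhead: ×1.05. → 6857.5 Mb.
At 2 Mbps: 6857.5 / 2 = 3428.8 s ≈ 57.1 minutes.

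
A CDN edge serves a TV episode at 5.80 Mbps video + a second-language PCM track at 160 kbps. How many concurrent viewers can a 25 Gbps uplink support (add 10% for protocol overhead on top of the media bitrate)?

3813

Audio: 160 kbps = 0.160 Mbps.
Per-viewer media rate: 5.960 Mbps.
On the wire with 10% overhead: 6.556 Mbps.
25 Gbps = 25,000 Mbps; 25,000 / 6.556 = 3813.30 → 3813 viewers.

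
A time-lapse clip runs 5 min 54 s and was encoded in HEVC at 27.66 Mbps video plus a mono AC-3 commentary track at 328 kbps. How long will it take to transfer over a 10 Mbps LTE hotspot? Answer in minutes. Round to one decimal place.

16.5 minutes

5 min 54 s = 354 s
Audio: 328 kbps = 0.328 Mbps.
Total bitrate: 27.988 Mbps.
File: 27.988 Mbps × 354 s = 9907.8 Mb.
At 10 Mbps: 9907.8 / 10 = 990.8 s ≈ 16.5 minutes.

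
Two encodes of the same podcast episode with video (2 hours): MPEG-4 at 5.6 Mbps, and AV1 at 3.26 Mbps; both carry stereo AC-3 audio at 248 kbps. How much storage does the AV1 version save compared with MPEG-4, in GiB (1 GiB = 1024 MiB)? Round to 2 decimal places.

2 h = 7200 s
Audio: 248 kbps = 0.248 Mbps.
MPEG-4: 5.848 Mbps × 7200 s = 42105.6 Mb = 4.902 GiB.
AV1: 3.508 Mbps × 7200 s = 25257.6 Mb = 2.940 GiB.
Saving: 4.902 − 2.940 = 1.961 GiB.

1.96 GiB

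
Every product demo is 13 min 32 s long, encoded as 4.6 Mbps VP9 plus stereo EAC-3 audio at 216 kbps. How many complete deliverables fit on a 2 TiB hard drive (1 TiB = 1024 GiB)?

13 min 32 s = 812 s
Audio: 216 kbps = 0.216 Mbps.
Total bitrate: 4.816 Mbps.
Per item: 4.816 Mbps × 812 s = 3,911 Mb = 488.8 MB.
Capacity: 2 TiB = 17,592,186 Mb; 4498.60 items → 4498 complete.

4498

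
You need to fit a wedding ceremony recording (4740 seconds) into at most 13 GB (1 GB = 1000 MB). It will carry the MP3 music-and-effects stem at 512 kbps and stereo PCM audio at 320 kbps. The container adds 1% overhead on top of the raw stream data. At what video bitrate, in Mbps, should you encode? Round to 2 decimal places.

20.89 Mbps

Budget: 13 GB = 104000.0 Mb.
Stream payload after overhead: 104000.0 / 1.01 = 102970.3 Mb.
Total bitrate budget: 102970.3 Mb / 4740 s = 21.724 Mbps.
Audio total: 512 + 320 = 832 kbps = 0.832 Mbps.
Video: 21.724 − 0.832 = 20.892 Mbps.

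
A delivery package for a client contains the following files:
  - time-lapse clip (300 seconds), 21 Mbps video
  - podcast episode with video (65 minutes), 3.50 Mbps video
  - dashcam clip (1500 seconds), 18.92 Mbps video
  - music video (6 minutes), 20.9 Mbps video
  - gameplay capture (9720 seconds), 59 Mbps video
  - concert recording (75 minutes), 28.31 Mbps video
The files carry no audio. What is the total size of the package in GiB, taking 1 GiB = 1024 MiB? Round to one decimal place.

time-lapse clip: 21.000 Mbps × 300 s = 6300.0 Mb
podcast episode with video: 3.500 Mbps × 3900 s = 13650.0 Mb
dashcam clip: 18.920 Mbps × 1500 s = 28380.0 Mb
music video: 20.900 Mbps × 360 s = 7524.0 Mb
gameplay capture: 59.000 Mbps × 9720 s = 573480.0 Mb
concert recording: 28.310 Mbps × 4500 s = 127395.0 Mb
Total: 756729.0 Mb = 94591.1 MB.
= 88.09 GiB.

88.1 GiB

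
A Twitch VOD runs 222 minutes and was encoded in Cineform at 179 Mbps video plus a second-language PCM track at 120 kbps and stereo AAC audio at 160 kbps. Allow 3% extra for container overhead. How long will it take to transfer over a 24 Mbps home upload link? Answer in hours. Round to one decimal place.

28.5 hours

222 min = 13320 s
Audio total: 120 + 160 = 280 kbps = 0.280 Mbps.
Total bitrate: 179.280 Mbps.
File: 179.280 Mbps × 13320 s = 2388009.6 Mb.
With 3% container overhead: ×1.03. → 2459649.9 Mb.
At 24 Mbps: 2459649.9 / 24 = 102485.4 s ≈ 28.5 hours.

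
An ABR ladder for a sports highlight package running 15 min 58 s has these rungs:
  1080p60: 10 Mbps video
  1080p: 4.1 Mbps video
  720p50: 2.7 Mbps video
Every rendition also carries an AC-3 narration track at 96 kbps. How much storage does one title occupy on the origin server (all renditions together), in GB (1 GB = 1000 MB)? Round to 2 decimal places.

2.05 GB

15 min 58 s = 958 s
Audio: 96 kbps = 0.096 Mbps.
Sum of rendition bitrates: (10+0.096) + (4.1+0.096) + (2.7+0.096) = 17.088 Mbps.
× 958 s = 16,370 Mb = 2,046 MB = 2.046 GB.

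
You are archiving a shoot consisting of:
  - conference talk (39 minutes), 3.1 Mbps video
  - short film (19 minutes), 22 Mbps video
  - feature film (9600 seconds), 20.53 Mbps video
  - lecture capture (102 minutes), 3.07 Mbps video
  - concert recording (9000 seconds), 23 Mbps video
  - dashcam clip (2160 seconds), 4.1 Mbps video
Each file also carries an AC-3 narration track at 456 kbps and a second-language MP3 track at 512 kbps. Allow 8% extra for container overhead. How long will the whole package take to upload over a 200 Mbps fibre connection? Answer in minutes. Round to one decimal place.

44.4 minutes

Audio total: 456 + 512 = 968 kbps = 0.968 Mbps.
conference talk: 4.068 Mbps × 2340 s × 1.08 = 10280.6 Mb
short film: 22.968 Mbps × 1140 s × 1.08 = 28278.2 Mb
feature film: 21.498 Mbps × 9600 s × 1.08 = 222891.3 Mb
lecture capture: 4.038 Mbps × 6120 s × 1.08 = 26689.6 Mb
concert recording: 23.968 Mbps × 9000 s × 1.08 = 232969.0 Mb
dashcam clip: 5.068 Mbps × 2160 s × 1.08 = 11822.6 Mb
Total: 532931.3 Mb = 66616.4 MB.
At 200 Mbps: 532931.3 / 200 = 2665 s ≈ 44.4 minutes.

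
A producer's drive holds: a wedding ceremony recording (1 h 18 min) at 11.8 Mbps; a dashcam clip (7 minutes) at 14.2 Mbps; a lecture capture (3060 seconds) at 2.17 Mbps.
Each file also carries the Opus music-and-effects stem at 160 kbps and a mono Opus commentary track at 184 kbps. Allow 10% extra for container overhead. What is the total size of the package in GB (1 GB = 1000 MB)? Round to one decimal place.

Audio total: 160 + 184 = 344 kbps = 0.344 Mbps.
wedding ceremony recording: 12.144 Mbps × 4680 s × 1.10 = 62517.3 Mb
dashcam clip: 14.544 Mbps × 420 s × 1.10 = 6719.3 Mb
lecture capture: 2.514 Mbps × 3060 s × 1.10 = 8462.1 Mb
Total: 77698.8 Mb = 9712.3 MB.
= 9.712 GB.

9.7 GB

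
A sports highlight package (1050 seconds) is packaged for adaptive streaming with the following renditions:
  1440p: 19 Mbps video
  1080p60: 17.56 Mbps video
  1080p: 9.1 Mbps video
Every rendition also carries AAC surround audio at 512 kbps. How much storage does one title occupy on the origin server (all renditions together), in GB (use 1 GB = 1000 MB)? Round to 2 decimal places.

Audio: 512 kbps = 0.512 Mbps.
Sum of rendition bitrates: (19+0.512) + (17.56+0.512) + (9.1+0.512) = 47.196 Mbps.
× 1050 s = 49,556 Mb = 6,194 MB = 6.194 GB.

6.19 GB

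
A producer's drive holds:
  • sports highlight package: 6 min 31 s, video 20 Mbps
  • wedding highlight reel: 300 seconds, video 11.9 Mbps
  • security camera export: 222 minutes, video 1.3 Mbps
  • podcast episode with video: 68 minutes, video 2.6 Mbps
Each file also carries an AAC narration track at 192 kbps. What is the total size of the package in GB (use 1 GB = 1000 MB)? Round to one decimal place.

Audio: 192 kbps = 0.192 Mbps.
sports highlight package: 20.192 Mbps × 391 s = 7895.1 Mb
wedding highlight reel: 12.092 Mbps × 300 s = 3627.6 Mb
security camera export: 1.492 Mbps × 13320 s = 19873.4 Mb
podcast episode with video: 2.792 Mbps × 4080 s = 11391.4 Mb
Total: 42787.5 Mb = 5348.4 MB.
= 5.348 GB.

5.3 GB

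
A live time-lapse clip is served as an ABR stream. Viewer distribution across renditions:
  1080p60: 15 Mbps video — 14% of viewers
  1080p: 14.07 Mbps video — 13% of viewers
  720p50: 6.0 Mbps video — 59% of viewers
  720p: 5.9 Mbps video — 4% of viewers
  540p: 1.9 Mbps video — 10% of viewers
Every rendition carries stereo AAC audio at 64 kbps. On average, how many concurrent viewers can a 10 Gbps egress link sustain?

Audio: 64 kbps = 0.064 Mbps.
Average per-viewer bitrate: 0.14×15.064 + 0.13×14.134 + 0.59×6.064 + 0.04×5.964 + 0.10×1.964 = 7.959 Mbps.
10 Gbps = 10,000 Mbps; 10,000 / 7.959 = 1256.42 → 1256.

1256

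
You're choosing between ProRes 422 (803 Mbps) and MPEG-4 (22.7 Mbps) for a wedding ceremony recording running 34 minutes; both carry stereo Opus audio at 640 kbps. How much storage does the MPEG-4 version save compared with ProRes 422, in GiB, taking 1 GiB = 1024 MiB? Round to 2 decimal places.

34 min = 2040 s
Audio: 640 kbps = 0.640 Mbps.
ProRes 422: 803.640 Mbps × 2040 s = 1639425.6 Mb = 190.854 GiB.
MPEG-4: 23.340 Mbps × 2040 s = 47613.6 Mb = 5.543 GiB.
Saving: 190.854 − 5.543 = 185.311 GiB.

185.31 GiB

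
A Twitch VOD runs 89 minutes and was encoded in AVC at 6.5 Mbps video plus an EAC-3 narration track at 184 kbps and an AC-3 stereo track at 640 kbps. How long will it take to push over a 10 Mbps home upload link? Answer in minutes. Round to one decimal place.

65.2 minutes

89 min = 5340 s
Audio total: 184 + 640 = 824 kbps = 0.824 Mbps.
Total bitrate: 7.324 Mbps.
File: 7.324 Mbps × 5340 s = 39110.2 Mb.
At 10 Mbps: 39110.2 / 10 = 3911.0 s ≈ 65.2 minutes.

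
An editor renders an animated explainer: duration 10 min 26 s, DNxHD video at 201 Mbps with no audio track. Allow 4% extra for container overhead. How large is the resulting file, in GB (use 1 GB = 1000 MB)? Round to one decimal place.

16.4 GB

10 min 26 s = 626 s
Total bitrate: 201 Mbps.
Stream data: 201.000 Mbps × 626 s = 125826.0 Mb.
With 4% container overhead: ×1.04.
130,859 Mb ÷ 8 = 16,357 MB → 16.36 GB.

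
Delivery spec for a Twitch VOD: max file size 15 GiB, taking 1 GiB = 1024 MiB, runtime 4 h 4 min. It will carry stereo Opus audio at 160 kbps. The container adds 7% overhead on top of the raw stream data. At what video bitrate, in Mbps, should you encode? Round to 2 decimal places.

8.07 Mbps

Budget: 15 GiB = 128849.0 Mb.
Stream payload after overhead: 128849.0 / 1.07 = 120419.6 Mb.
4 h 4 min = 244 min = 14640 s
Total bitrate budget: 120419.6 Mb / 14640 s = 8.225 Mbps.
Audio: 160 kbps = 0.160 Mbps.
Video: 8.225 − 0.160 = 8.065 Mbps.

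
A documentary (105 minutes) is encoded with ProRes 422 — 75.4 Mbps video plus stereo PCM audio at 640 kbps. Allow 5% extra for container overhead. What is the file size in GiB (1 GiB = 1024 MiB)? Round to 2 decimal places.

105 min = 6300 s
Audio: 640 kbps = 0.640 Mbps.
Total bitrate: 75.4 + 0.640 = 76.040 Mbps.
Stream data: 76.040 Mbps × 6300 s = 479052.0 Mb.
With 5% container overhead: ×1.05.
503,005 Mb = 62,875,575,000 bytes ÷ 1,073,741,824 = 58.56 GiB.

58.56 GiB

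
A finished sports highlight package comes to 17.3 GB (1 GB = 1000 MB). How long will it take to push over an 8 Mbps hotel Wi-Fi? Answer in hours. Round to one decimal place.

4.8 hours

File: 17.3 GB = 138400.0 Mb.
At 8 Mbps: 138400.0 / 8 = 17300.0 s ≈ 4.81 hours.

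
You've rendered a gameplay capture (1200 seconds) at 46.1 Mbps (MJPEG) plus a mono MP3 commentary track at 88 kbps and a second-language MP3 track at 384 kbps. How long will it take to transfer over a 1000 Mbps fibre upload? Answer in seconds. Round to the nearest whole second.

56 seconds

Audio total: 88 + 384 = 472 kbps = 0.472 Mbps.
Total bitrate: 46.572 Mbps.
File: 46.572 Mbps × 1200 s = 55886.4 Mb.
At 1000 Mbps: 55886.4 / 1000 = 55.9 s ≈ 55.9 seconds.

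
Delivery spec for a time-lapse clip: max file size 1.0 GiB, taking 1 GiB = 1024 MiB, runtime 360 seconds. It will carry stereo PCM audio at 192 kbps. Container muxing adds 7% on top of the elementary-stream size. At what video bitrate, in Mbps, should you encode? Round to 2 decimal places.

22.11 Mbps

Budget: 1.0 GiB = 8589.9 Mb.
Stream payload after overhead: 8589.9 / 1.07 = 8028.0 Mb.
Total bitrate budget: 8028.0 Mb / 360 s = 22.300 Mbps.
Audio: 192 kbps = 0.192 Mbps.
Video: 22.300 − 0.192 = 22.108 Mbps.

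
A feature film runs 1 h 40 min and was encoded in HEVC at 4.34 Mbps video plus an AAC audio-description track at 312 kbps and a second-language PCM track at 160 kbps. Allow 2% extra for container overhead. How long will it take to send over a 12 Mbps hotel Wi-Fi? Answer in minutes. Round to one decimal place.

40.9 minutes

1 h 40 min = 100 min = 6000 s
Audio total: 312 + 160 = 472 kbps = 0.472 Mbps.
Total bitrate: 4.812 Mbps.
File: 4.812 Mbps × 6000 s = 28872.0 Mb.
With 2% container overhead: ×1.02. → 29449.4 Mb.
At 12 Mbps: 29449.4 / 12 = 2454.1 s ≈ 40.9 minutes.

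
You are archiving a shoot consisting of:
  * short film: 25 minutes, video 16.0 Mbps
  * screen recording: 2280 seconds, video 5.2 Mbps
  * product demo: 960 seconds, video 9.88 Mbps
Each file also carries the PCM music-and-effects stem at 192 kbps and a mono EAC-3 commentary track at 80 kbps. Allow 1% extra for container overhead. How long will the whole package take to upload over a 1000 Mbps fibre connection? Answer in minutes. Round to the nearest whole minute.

Audio total: 192 + 80 = 272 kbps = 0.272 Mbps.
short film: 16.272 Mbps × 1500 s × 1.01 = 24652.1 Mb
screen recording: 5.472 Mbps × 2280 s × 1.01 = 12600.9 Mb
product demo: 10.152 Mbps × 960 s × 1.01 = 9843.4 Mb
Total: 47096.4 Mb = 5887.0 MB.
At 1000 Mbps: 47096.4 / 1000 = 47 s ≈ 0.785 minutes.

1 minutes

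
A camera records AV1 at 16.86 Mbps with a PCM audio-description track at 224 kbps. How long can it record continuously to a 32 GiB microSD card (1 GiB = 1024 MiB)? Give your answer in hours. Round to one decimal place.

Audio: 224 kbps = 0.224 Mbps.
Total bitrate: 16.86 + 0.224 = 17.084 Mbps.
Capacity: 32 GiB = 274,878 Mb.
Recording time: 274,878 / 17.084 = 16,090 s ≈ 4.47 hours.

4.5 hours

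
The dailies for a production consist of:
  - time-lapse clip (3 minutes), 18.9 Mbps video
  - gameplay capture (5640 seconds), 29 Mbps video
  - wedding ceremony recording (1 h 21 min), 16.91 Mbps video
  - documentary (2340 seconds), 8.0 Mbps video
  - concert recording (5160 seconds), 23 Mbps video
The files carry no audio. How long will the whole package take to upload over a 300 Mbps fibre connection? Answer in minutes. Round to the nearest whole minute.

time-lapse clip: 18.900 Mbps × 180 s = 3402.0 Mb
gameplay capture: 29.000 Mbps × 5640 s = 163560.0 Mb
wedding ceremony recording: 16.910 Mbps × 4860 s = 82182.6 Mb
documentary: 8.000 Mbps × 2340 s = 18720.0 Mb
concert recording: 23.000 Mbps × 5160 s = 118680.0 Mb
Total: 386544.6 Mb = 48318.1 MB.
At 300 Mbps: 386544.6 / 300 = 1288 s ≈ 21.5 minutes.

21 minutes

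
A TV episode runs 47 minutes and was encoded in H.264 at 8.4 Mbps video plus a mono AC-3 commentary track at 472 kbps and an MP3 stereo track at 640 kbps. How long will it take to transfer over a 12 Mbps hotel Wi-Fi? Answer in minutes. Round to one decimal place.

37.3 minutes

47 min = 2820 s
Audio total: 472 + 640 = 1112 kbps = 1.112 Mbps.
Total bitrate: 9.512 Mbps.
File: 9.512 Mbps × 2820 s = 26823.8 Mb.
At 12 Mbps: 26823.8 / 12 = 2235.3 s ≈ 37.3 minutes.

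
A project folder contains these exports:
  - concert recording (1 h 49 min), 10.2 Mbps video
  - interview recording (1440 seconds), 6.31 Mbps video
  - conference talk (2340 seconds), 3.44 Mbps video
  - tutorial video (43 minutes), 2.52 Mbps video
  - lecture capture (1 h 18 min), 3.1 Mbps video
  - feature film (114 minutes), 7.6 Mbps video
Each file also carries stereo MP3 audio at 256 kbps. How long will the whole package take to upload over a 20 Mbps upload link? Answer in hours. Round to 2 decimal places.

Audio: 256 kbps = 0.256 Mbps.
concert recording: 10.456 Mbps × 6540 s = 68382.2 Mb
interview recording: 6.566 Mbps × 1440 s = 9455.0 Mb
conference talk: 3.696 Mbps × 2340 s = 8648.6 Mb
tutorial video: 2.776 Mbps × 2580 s = 7162.1 Mb
lecture capture: 3.356 Mbps × 4680 s = 15706.1 Mb
feature film: 7.856 Mbps × 6840 s = 53735.0 Mb
Total: 163089.1 Mb = 20386.1 MB.
At 20 Mbps: 163089.1 / 20 = 8154 s ≈ 2.27 hours.

2.27 hours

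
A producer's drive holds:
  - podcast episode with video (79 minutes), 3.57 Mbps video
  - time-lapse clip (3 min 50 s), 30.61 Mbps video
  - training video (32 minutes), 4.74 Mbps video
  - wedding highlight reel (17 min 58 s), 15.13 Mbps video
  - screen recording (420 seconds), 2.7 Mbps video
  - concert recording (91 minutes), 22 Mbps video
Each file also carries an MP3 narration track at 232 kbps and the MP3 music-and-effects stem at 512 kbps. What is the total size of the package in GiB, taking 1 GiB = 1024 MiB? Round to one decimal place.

Audio total: 232 + 512 = 744 kbps = 0.744 Mbps.
podcast episode with video: 4.314 Mbps × 4740 s = 20448.4 Mb
time-lapse clip: 31.354 Mbps × 230 s = 7211.4 Mb
training video: 5.484 Mbps × 1920 s = 10529.3 Mb
wedding highlight reel: 15.874 Mbps × 1078 s = 17112.2 Mb
screen recording: 3.444 Mbps × 420 s = 1446.5 Mb
concert recording: 22.744 Mbps × 5460 s = 124182.2 Mb
Total: 180930.0 Mb = 22616.2 MB.
= 21.06 GiB.

21.1 GiB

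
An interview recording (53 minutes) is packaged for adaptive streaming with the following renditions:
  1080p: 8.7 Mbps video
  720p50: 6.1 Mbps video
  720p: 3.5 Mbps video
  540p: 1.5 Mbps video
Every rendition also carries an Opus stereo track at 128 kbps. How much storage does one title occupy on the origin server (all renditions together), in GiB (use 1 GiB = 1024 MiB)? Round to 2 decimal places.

53 min = 3180 s
Audio: 128 kbps = 0.128 Mbps.
Sum of rendition bitrates: (8.7+0.128) + (6.1+0.128) + (3.5+0.128) + (1.5+0.128) = 20.312 Mbps.
× 3180 s = 64,592 Mb = 8,074 MB = 7.520 GiB.

7.52 GiB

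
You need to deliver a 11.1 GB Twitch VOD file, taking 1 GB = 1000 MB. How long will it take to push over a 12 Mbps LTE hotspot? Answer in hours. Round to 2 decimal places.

File: 11.1 GB = 88800.0 Mb.
At 12 Mbps: 88800.0 / 12 = 7400.0 s ≈ 2.06 hours.

2.06 hours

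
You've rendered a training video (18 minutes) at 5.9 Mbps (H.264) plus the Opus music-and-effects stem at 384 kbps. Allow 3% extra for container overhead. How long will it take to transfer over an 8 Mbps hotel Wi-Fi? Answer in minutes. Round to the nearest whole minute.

18 min = 1080 s
Audio: 384 kbps = 0.384 Mbps.
Total bitrate: 6.284 Mbps.
File: 6.284 Mbps × 1080 s = 6786.7 Mb.
With 3% container overhead: ×1.03. → 6990.3 Mb.
At 8 Mbps: 6990.3 / 8 = 873.8 s ≈ 14.6 minutes.

15 minutes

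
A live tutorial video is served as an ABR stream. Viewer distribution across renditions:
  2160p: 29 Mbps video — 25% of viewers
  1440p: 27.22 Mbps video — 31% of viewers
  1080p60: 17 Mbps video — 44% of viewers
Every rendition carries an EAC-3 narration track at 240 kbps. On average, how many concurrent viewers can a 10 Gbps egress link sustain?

427

Audio: 240 kbps = 0.240 Mbps.
Average per-viewer bitrate: 0.25×29.240 + 0.31×27.460 + 0.44×17.240 = 23.408 Mbps.
10 Gbps = 10,000 Mbps; 10,000 / 23.408 = 427.20 → 427.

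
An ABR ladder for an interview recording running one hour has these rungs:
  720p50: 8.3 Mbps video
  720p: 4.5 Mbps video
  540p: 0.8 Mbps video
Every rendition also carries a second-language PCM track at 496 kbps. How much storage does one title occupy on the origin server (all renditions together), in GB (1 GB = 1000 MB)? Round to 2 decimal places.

6.79 GB

1 h = 3600 s
Audio: 496 kbps = 0.496 Mbps.
Sum of rendition bitrates: (8.3+0.496) + (4.5+0.496) + (0.8+0.496) = 15.088 Mbps.
× 3600 s = 54,317 Mb = 6,790 MB = 6.790 GB.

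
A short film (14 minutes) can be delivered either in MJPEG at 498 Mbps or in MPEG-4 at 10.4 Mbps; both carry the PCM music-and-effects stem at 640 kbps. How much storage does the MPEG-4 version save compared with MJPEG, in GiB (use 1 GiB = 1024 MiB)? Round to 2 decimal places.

47.68 GiB

14 min = 840 s
Audio: 640 kbps = 0.640 Mbps.
MJPEG: 498.640 Mbps × 840 s = 418857.6 Mb = 48.761 GiB.
MPEG-4: 11.040 Mbps × 840 s = 9273.6 Mb = 1.080 GiB.
Saving: 48.761 − 1.080 = 47.682 GiB.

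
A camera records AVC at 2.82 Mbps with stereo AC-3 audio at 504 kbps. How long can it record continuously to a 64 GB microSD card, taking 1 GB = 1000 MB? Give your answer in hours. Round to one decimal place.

Audio: 504 kbps = 0.504 Mbps.
Total bitrate: 2.82 + 0.504 = 3.324 Mbps.
Capacity: 64 GB = 512,000 Mb.
Recording time: 512,000 / 3.324 = 154,031 s ≈ 42.8 hours.

42.8 hours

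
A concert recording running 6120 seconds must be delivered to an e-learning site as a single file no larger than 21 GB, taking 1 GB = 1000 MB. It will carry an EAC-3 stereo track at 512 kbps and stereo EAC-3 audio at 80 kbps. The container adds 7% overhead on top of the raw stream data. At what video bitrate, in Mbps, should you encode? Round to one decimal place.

25.1 Mbps

Budget: 21 GB = 168000.0 Mb.
Stream payload after overhead: 168000.0 / 1.07 = 157009.3 Mb.
Total bitrate budget: 157009.3 Mb / 6120 s = 25.655 Mbps.
Audio total: 512 + 80 = 592 kbps = 0.592 Mbps.
Video: 25.655 − 0.592 = 25.063 Mbps.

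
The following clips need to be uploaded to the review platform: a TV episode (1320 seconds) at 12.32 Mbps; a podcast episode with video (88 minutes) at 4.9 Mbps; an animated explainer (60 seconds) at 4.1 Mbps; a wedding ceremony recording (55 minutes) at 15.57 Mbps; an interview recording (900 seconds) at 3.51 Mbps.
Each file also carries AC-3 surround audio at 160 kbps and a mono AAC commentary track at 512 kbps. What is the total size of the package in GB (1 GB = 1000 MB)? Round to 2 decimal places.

13.03 GB

Audio total: 160 + 512 = 672 kbps = 0.672 Mbps.
TV episode: 12.992 Mbps × 1320 s = 17149.4 Mb
podcast episode with video: 5.572 Mbps × 5280 s = 29420.2 Mb
animated explainer: 4.772 Mbps × 60 s = 286.3 Mb
wedding ceremony recording: 16.242 Mbps × 3300 s = 53598.6 Mb
interview recording: 4.182 Mbps × 900 s = 3763.8 Mb
Total: 104218.3 Mb = 13027.3 MB.
= 13.03 GB.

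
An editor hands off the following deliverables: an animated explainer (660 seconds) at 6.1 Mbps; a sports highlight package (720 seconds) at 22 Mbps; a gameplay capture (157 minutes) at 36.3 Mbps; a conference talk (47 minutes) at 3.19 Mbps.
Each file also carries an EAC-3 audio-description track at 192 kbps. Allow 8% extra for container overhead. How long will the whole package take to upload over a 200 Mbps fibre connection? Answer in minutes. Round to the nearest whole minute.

Audio: 192 kbps = 0.192 Mbps.
animated explainer: 6.292 Mbps × 660 s × 1.08 = 4484.9 Mb
sports highlight package: 22.192 Mbps × 720 s × 1.08 = 17256.5 Mb
gameplay capture: 36.492 Mbps × 9420 s × 1.08 = 371255.0 Mb
conference talk: 3.382 Mbps × 2820 s × 1.08 = 10300.2 Mb
Total: 403296.7 Mb = 50412.1 MB.
At 200 Mbps: 403296.7 / 200 = 2016 s ≈ 33.6 minutes.

34 minutes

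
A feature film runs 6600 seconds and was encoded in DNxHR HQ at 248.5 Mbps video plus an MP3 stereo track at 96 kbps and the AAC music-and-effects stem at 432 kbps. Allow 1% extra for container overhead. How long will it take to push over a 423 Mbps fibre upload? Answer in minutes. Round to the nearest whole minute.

Audio total: 96 + 432 = 528 kbps = 0.528 Mbps.
Total bitrate: 249.028 Mbps.
File: 249.028 Mbps × 6600 s = 1643584.8 Mb.
With 1% container overhead: ×1.01. → 1660020.6 Mb.
At 423 Mbps: 1660020.6 / 423 = 3924.4 s ≈ 65.4 minutes.

65 minutes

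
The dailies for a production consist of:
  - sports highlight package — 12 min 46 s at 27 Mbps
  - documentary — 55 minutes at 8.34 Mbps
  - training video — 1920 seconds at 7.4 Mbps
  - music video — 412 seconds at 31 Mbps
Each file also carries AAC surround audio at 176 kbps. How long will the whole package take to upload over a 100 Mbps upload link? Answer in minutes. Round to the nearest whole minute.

13 minutes

Audio: 176 kbps = 0.176 Mbps.
sports highlight package: 27.176 Mbps × 766 s = 20816.8 Mb
documentary: 8.516 Mbps × 3300 s = 28102.8 Mb
training video: 7.576 Mbps × 1920 s = 14545.9 Mb
music video: 31.176 Mbps × 412 s = 12844.5 Mb
Total: 76310.0 Mb = 9538.8 MB.
At 100 Mbps: 76310.0 / 100 = 763 s ≈ 12.7 minutes.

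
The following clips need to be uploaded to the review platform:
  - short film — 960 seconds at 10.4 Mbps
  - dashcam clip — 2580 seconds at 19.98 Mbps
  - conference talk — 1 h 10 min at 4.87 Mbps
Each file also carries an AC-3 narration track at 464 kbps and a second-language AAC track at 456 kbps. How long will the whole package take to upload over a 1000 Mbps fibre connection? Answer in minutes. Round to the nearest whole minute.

1 minutes

Audio total: 464 + 456 = 920 kbps = 0.920 Mbps.
short film: 11.320 Mbps × 960 s = 10867.2 Mb
dashcam clip: 20.900 Mbps × 2580 s = 53922.0 Mb
conference talk: 5.790 Mbps × 4200 s = 24318.0 Mb
Total: 89107.2 Mb = 11138.4 MB.
At 1000 Mbps: 89107.2 / 1000 = 89 s ≈ 1.49 minutes.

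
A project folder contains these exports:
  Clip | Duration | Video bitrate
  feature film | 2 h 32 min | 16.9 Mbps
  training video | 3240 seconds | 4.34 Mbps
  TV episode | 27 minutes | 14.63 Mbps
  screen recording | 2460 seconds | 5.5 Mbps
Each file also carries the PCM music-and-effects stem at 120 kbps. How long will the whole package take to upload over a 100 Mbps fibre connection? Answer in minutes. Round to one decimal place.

Audio: 120 kbps = 0.120 Mbps.
feature film: 17.020 Mbps × 9120 s = 155222.4 Mb
training video: 4.460 Mbps × 3240 s = 14450.4 Mb
TV episode: 14.750 Mbps × 1620 s = 23895.0 Mb
screen recording: 5.620 Mbps × 2460 s = 13825.2 Mb
Total: 207393.0 Mb = 25924.1 MB.
At 100 Mbps: 207393.0 / 100 = 2074 s ≈ 34.6 minutes.

34.6 minutes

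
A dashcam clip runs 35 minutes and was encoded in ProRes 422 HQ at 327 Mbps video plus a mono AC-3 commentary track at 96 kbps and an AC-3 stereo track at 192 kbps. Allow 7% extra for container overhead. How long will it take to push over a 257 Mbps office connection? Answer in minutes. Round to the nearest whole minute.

35 min = 2100 s
Audio total: 96 + 192 = 288 kbps = 0.288 Mbps.
Total bitrate: 327.288 Mbps.
File: 327.288 Mbps × 2100 s = 687304.8 Mb.
With 7% container overhead: ×1.07. → 735416.1 Mb.
At 257 Mbps: 735416.1 / 257 = 2861.5 s ≈ 47.7 minutes.

48 minutes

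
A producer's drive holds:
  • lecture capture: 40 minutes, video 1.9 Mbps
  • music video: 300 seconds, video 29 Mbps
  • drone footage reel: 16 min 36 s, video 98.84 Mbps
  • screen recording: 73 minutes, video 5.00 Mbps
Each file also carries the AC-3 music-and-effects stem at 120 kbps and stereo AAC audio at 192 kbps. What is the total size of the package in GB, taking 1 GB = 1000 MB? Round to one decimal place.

17.0 GB

Audio total: 120 + 192 = 312 kbps = 0.312 Mbps.
lecture capture: 2.212 Mbps × 2400 s = 5308.8 Mb
music video: 29.312 Mbps × 300 s = 8793.6 Mb
drone footage reel: 99.152 Mbps × 996 s = 98755.4 Mb
screen recording: 5.312 Mbps × 4380 s = 23266.6 Mb
Total: 136124.4 Mb = 17015.5 MB.
= 17.02 GB.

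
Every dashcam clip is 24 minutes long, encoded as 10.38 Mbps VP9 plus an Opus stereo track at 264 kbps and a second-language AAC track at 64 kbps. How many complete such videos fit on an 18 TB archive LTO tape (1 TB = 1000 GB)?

24 min = 1440 s
Audio total: 264 + 64 = 328 kbps = 0.328 Mbps.
Total bitrate: 10.708 Mbps.
Per item: 10.708 Mbps × 1440 s = 15,420 Mb = 1,927 MB.
Capacity: 18 TB = 144,000,000 Mb; 9338.81 items → 9338 complete.

9338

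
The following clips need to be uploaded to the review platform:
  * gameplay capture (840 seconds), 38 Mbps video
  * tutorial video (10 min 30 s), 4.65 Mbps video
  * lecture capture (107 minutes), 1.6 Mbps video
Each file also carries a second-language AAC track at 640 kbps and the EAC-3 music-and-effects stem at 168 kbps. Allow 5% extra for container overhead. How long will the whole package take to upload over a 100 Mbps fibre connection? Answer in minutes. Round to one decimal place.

9.0 minutes

Audio total: 640 + 168 = 808 kbps = 0.808 Mbps.
gameplay capture: 38.808 Mbps × 840 s × 1.05 = 34228.7 Mb
tutorial video: 5.458 Mbps × 630 s × 1.05 = 3610.5 Mb
lecture capture: 2.408 Mbps × 6420 s × 1.05 = 16232.3 Mb
Total: 54071.5 Mb = 6758.9 MB.
At 100 Mbps: 54071.5 / 100 = 541 s ≈ 9.01 minutes.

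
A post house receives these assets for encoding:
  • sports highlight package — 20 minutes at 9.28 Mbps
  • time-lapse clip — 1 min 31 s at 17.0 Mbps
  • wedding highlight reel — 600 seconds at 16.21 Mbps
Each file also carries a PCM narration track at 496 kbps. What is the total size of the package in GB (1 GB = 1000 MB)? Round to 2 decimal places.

2.92 GB

Audio: 496 kbps = 0.496 Mbps.
sports highlight package: 9.776 Mbps × 1200 s = 11731.2 Mb
time-lapse clip: 17.496 Mbps × 91 s = 1592.1 Mb
wedding highlight reel: 16.706 Mbps × 600 s = 10023.6 Mb
Total: 23346.9 Mb = 2918.4 MB.
= 2.918 GB.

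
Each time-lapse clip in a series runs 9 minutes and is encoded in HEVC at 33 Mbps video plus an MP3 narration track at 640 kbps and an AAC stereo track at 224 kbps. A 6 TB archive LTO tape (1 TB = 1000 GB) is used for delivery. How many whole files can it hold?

2624

9 min = 540 s
Audio total: 640 + 224 = 864 kbps = 0.864 Mbps.
Total bitrate: 33.864 Mbps.
Per item: 33.864 Mbps × 540 s = 18,287 Mb = 2,286 MB.
Capacity: 6 TB = 48,000,000 Mb; 2624.88 items → 2624 complete.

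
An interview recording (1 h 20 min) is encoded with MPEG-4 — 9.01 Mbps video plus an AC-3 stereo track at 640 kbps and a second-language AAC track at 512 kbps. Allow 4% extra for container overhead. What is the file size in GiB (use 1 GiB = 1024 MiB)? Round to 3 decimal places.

5.906 GiB

1 h 20 min = 80 min = 4800 s
Audio total: 640 + 512 = 1152 kbps = 1.152 Mbps.
Total bitrate: 9.01 + 1.152 = 10.162 Mbps.
Stream data: 10.162 Mbps × 4800 s = 48777.6 Mb.
With 4% container overhead: ×1.04.
50,729 Mb = 6,341,088,000 bytes ÷ 1,073,741,824 = 5.906 GiB.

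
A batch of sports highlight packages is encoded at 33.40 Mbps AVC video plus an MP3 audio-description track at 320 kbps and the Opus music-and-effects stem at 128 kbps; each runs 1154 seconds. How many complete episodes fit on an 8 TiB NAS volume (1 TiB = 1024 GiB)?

Audio total: 320 + 128 = 448 kbps = 0.448 Mbps.
Total bitrate: 33.848 Mbps.
Per item: 33.848 Mbps × 1154 s = 39,061 Mb = 4,883 MB.
Capacity: 8 TiB = 70,368,744 Mb; 1801.53 items → 1801 complete.

1801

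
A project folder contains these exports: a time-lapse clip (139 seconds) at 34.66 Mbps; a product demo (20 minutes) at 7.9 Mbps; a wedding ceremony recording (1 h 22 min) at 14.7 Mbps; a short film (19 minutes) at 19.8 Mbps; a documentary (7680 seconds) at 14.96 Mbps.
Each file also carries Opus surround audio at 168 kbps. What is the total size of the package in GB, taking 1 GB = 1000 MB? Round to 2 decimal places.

Audio: 168 kbps = 0.168 Mbps.
time-lapse clip: 34.828 Mbps × 139 s = 4841.1 Mb
product demo: 8.068 Mbps × 1200 s = 9681.6 Mb
wedding ceremony recording: 14.868 Mbps × 4920 s = 73150.6 Mb
short film: 19.968 Mbps × 1140 s = 22763.5 Mb
documentary: 15.128 Mbps × 7680 s = 116183.0 Mb
Total: 226619.8 Mb = 28327.5 MB.
= 28.33 GB.

28.33 GB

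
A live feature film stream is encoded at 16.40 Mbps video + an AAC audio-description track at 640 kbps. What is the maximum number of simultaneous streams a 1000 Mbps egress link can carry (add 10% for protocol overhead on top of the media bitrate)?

53

Audio: 640 kbps = 0.640 Mbps.
Per-viewer media rate: 17.040 Mbps.
On the wire with 10% overhead: 18.744 Mbps.
1000 Mbps = 1,000 Mbps; 1,000 / 18.744 = 53.35 → 53 viewers.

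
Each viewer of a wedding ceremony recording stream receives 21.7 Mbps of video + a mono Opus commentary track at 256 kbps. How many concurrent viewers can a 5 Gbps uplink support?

227

Audio: 256 kbps = 0.256 Mbps.
Per-viewer media rate: 21.956 Mbps.
5 Gbps = 5,000 Mbps; 5,000 / 21.956 = 227.73 → 227 viewers.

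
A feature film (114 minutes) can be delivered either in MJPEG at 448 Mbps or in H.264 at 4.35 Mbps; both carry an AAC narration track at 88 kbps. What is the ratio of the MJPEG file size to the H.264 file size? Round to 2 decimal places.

100.97

114 min = 6840 s
Audio: 88 kbps = 0.088 Mbps.
MJPEG: 448.088 Mbps × 6840 s = 3064921.9 Mb = 356.804 GiB.
H.264: 4.438 Mbps × 6840 s = 30355.9 Mb = 3.534 GiB.
Ratio: 356.804 / 3.534 = 100.966.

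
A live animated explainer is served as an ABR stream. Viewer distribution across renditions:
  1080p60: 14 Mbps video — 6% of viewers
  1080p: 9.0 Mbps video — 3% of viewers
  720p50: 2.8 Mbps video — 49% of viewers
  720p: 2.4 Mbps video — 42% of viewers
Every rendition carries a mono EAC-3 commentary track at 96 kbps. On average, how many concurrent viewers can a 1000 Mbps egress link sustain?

278

Audio: 96 kbps = 0.096 Mbps.
Average per-viewer bitrate: 0.06×14.096 + 0.03×9.096 + 0.49×2.896 + 0.42×2.496 = 3.586 Mbps.
1000 Mbps = 1,000 Mbps; 1,000 / 3.586 = 278.86 → 278.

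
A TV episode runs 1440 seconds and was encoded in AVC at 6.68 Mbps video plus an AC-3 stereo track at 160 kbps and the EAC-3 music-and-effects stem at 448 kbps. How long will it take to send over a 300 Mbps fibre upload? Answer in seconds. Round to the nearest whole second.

35 seconds

Audio total: 160 + 448 = 608 kbps = 0.608 Mbps.
Total bitrate: 7.288 Mbps.
File: 7.288 Mbps × 1440 s = 10494.7 Mb.
At 300 Mbps: 10494.7 / 300 = 35.0 s ≈ 35 seconds.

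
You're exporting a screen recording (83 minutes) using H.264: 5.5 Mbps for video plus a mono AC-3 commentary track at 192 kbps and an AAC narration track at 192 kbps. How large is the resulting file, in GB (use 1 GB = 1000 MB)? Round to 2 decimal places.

83 min = 4980 s
Audio total: 192 + 192 = 384 kbps = 0.384 Mbps.
Total bitrate: 5.5 + 0.384 = 5.884 Mbps.
Stream data: 5.884 Mbps × 4980 s = 29302.3 Mb.
29,302 Mb ÷ 8 = 3,663 MB → 3.663 GB.

3.66 GB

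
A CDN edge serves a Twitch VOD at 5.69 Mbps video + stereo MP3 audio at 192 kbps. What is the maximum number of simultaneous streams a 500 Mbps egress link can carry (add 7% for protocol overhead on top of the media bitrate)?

Audio: 192 kbps = 0.192 Mbps.
Per-viewer media rate: 5.882 Mbps.
On the wire with 7% overhead: 6.294 Mbps.
500 Mbps = 500.0 Mbps; 500.0 / 6.294 = 79.44 → 79 viewers.

79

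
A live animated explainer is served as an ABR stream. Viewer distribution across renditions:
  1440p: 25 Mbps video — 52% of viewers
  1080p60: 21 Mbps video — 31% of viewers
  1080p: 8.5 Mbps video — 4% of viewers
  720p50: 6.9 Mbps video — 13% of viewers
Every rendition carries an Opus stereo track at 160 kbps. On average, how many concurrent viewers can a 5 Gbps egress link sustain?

239

Audio: 160 kbps = 0.160 Mbps.
Average per-viewer bitrate: 0.52×25.160 + 0.31×21.160 + 0.04×8.660 + 0.13×7.060 = 20.907 Mbps.
5 Gbps = 5,000 Mbps; 5,000 / 20.907 = 239.15 → 239.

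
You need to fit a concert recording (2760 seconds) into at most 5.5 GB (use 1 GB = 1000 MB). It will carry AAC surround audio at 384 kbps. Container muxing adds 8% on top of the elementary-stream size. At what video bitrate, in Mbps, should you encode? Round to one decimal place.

14.4 Mbps

Budget: 5.5 GB = 44000.0 Mb.
Stream payload after overhead: 44000.0 / 1.08 = 40740.7 Mb.
Total bitrate budget: 40740.7 Mb / 2760 s = 14.761 Mbps.
Audio: 384 kbps = 0.384 Mbps.
Video: 14.761 − 0.384 = 14.377 Mbps.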